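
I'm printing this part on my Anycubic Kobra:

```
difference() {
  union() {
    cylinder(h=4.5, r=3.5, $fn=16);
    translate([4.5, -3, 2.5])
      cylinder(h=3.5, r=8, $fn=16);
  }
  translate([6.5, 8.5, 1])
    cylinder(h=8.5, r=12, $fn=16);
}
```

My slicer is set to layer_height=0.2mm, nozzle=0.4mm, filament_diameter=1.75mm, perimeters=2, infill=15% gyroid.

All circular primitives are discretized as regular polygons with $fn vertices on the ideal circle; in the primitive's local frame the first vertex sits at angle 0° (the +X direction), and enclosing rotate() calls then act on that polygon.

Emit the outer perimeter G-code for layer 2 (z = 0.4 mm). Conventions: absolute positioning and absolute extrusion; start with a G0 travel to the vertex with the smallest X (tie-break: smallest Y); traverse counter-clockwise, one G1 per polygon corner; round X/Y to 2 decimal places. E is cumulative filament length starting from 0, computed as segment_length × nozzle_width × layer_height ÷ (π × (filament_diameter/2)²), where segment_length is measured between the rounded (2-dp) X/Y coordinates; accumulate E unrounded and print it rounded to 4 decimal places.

At z = 0.4 mm: the cylinder: section is a regular 16-gon, circumradius r=3.5; the cylinder at (4.5, -3) is not intersected at this z (z outside [2.5, 6]); Taking the union: only the r=3.5 cylinder is present, so the union is just that shape — 1 connected region; the cylinder at (6.5, 8.5) is not intersected at this z (z outside [1, 9.5]); Taking the first minus the rest: none of the subtracted shapes is present at this height, so that combined region is unchanged — 1 connected region. The outline is a single polygon with 16 vertices. Extrusion per mm of travel: 0.4 × 0.2 / (π × 0.875²) = 0.033260. Accumulating E over each segment gives final E = 0.7261.

G0 X-3.50 Y0.00 Z0.40
G1 X-3.23 Y-1.34 E0.0455
G1 X-2.47 Y-2.47 E0.0908
G1 X-1.34 Y-3.23 E0.1361
G1 X0.00 Y-3.50 E0.1815
G1 X1.34 Y-3.23 E0.2270
G1 X2.47 Y-2.47 E0.2723
G1 X3.23 Y-1.34 E0.3176
G1 X3.50 Y0.00 E0.3630
G1 X3.23 Y1.34 E0.4085
G1 X2.47 Y2.47 E0.4538
G1 X1.34 Y3.23 E0.4991
G1 X0.00 Y3.50 E0.5445
G1 X-1.34 Y3.23 E0.5900
G1 X-2.47 Y2.47 E0.6353
G1 X-3.23 Y1.34 E0.6806
G1 X-3.50 Y0.00 E0.7261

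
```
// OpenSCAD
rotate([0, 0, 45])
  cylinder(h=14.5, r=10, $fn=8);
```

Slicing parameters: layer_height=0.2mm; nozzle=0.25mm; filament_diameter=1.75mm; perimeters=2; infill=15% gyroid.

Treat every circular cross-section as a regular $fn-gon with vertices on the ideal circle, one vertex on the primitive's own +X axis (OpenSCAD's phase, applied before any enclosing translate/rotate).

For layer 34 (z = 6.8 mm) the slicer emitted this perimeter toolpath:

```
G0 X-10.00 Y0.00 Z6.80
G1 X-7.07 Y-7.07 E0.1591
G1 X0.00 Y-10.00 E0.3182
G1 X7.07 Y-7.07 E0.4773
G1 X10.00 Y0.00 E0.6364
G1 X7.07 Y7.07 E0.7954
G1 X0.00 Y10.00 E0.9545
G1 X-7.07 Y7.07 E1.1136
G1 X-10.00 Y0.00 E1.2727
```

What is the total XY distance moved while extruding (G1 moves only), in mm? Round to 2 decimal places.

61.22 mm

Sum the Euclidean lengths of each G1 segment: total = 61.22 mm.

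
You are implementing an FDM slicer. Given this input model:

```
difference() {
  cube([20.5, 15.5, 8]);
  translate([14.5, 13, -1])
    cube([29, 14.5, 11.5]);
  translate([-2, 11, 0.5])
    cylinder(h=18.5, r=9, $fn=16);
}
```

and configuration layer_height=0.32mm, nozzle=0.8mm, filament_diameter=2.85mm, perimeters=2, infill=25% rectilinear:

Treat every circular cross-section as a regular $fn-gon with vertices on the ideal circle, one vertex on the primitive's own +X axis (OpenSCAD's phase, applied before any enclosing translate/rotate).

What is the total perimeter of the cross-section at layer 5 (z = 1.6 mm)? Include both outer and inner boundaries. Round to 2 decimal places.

70.08 mm

At z = 1.6 mm: the cube (footprint 20.5×15.5) is included at this height (perimeter 72.00 mm); the cube at (14.5, 13) (footprint 29×14.5) is included at this height (perimeter 87.00 mm); the r=9 cylinder at (-2, 11) gives a regular 16-gon of circumradius 9 (constant along its height) (perimeter = 2·16·9.000·sin(180°/16) = 56.19 mm); Subtracting the remaining from the first: starting from the 20.5×15.5 cube, the 29×14.5 cube at (14.5, 13) partially overlaps it — only the 15.00 mm² overlap (of its 420.50 mm²) is removed, clipping the outline; the r=9 cylinder at (-2, 11) partially overlaps it — only the 73.62 mm² overlap (of its 247.98 mm²) is removed, clipping the outline — boundary = 70.08 mm. Overall, the cross-section is a single solid region. Total boundary length (outer) = 70.08 mm.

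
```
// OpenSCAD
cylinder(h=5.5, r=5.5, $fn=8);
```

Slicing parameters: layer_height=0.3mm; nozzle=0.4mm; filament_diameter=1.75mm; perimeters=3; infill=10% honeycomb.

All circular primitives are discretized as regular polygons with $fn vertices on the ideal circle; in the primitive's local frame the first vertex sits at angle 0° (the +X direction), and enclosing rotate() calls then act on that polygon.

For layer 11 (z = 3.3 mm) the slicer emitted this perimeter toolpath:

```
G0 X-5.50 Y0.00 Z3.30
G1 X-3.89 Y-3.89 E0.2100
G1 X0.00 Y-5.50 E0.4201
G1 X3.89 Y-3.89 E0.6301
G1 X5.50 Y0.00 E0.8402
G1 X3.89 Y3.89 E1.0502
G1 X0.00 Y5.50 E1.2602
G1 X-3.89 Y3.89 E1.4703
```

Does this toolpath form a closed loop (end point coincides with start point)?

Start point (G0): (-5.50, 0.00). End point (last G1): the path does not return to the start — open.

no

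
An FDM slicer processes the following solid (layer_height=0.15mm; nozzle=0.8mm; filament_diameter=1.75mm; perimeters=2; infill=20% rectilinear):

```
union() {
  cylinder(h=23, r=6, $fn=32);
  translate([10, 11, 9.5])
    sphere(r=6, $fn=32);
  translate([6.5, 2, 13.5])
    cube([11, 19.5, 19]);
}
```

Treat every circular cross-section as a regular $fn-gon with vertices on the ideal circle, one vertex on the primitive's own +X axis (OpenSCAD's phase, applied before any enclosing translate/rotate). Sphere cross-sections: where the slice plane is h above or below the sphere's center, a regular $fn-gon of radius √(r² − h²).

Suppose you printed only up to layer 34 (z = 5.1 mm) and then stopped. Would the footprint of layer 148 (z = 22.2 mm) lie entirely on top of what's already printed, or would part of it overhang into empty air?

Compare the two slices. At z = 5.1: the r=6 cylinder contributes a regular 32-gon of circumradius 6 (area = (32/2)·6.000²·sin(360°/32) = 112.37 mm²); the r=6 sphere at (10, 11) slices to a regular 32-gon of circumradius 4.079 (√(r²−h²) with h=4.4 from center) (area = (32/2)·4.079²·sin(360°/32) = 51.94 mm²); the cube at (6.5, 2) is not intersected at this z (z outside [13.5, 32.5]); Taking the union: the 2 present regions are separate (no shared area or edge), so areas and boundary lengths simply add and each stays a separate island — area = 164.31 mm². At z = 22.2: the r=6 cylinder gives a regular 32-gon of circumradius 6 (constant along its height) (area = (32/2)·6.000²·sin(360°/32) = 112.37 mm²); the sphere at (10, 11) is not intersected at this z (|z−center|=12.700 > r=6); the 11×19.5 cube at (6.5, 2) contributes its full rectangle (area 214.50 mm²); Taking the union: the 2 present regions are separate (no shared area or edge), so areas and boundary lengths simply add and each stays a separate island — area = 326.87 mm². Checking containment: at z = 22.2 the cross-section extends beyond the z = 5.1 cross-section by about 164.14 mm².

part overhangs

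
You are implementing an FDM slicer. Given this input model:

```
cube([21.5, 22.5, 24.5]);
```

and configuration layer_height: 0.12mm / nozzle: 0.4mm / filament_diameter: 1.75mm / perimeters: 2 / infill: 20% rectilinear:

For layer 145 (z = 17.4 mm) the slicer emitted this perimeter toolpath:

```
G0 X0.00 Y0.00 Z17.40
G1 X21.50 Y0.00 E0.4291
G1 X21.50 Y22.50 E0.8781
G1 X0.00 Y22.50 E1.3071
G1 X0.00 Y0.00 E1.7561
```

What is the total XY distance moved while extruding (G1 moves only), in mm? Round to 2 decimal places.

88.00 mm

Sum the Euclidean lengths of each G1 segment: total = 88.00 mm.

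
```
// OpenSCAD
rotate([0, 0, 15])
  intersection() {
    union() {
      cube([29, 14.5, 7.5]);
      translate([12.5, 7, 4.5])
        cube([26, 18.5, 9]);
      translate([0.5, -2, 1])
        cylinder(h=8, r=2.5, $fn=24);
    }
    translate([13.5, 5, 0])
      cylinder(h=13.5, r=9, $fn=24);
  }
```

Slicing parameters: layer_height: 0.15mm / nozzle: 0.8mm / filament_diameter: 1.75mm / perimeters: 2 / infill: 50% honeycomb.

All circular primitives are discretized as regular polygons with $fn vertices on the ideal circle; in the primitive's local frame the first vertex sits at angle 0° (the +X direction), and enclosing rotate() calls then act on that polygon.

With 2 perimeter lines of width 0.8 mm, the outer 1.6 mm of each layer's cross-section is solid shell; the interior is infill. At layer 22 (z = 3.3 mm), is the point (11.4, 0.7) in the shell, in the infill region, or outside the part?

outside

At z = 3.3 mm: the cube (footprint 29×14.5) is included at this height; the cube at (12.5, 7) is not intersected at this z (z outside [4.5, 13.5]); the r=2.5 cylinder at (0.5, -2) contributes a regular 24-gon of circumradius 2.5; Combining (union): the regions partially overlap (shared area 0.72 mm²), so overlapping operands fuse into one piece — 1 connected region; the r=9 cylinder at (13.5, 5) gives a regular 24-gon of circumradius 9 (constant along its height); After intersecting: the r=9 cylinder at (13.5, 5) partially overlaps that combined region; clipping to the common part keeps 210.39 mm² — 1 connected region; (rotated 15° about Z; rotation is an isometry so areas/perimeters/island counts are preserved). Overall, the cross-section is a single solid region. Undo the 15° rotation: the query point maps to (11.193, -2.274) in the un-rotated model frame. The nearest boundary edge runs (20.91, 0.00)→(6.09, 0.00); distance from the point to it = 2.27 mm. The point is not inside any of the regions above, so it lies outside the cross-section (2.27 mm from the nearest boundary).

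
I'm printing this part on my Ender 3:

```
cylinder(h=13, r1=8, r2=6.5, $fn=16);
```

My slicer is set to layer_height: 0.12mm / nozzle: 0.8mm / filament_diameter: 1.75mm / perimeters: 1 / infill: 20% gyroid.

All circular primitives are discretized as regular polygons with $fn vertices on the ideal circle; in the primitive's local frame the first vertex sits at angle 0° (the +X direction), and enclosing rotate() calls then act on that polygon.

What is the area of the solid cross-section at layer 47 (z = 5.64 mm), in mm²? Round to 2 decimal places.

165.35 mm²

At z = 5.64 mm: the cone contributes a regular 16-gon of circumradius 7.349 (interpolated between r1=8 and r2=6.5 at t=0.434) (area = (16/2)·7.349²·sin(360°/16) = 165.35 mm²). Overall, the cross-section is a single solid region. Net area = 165.35 mm².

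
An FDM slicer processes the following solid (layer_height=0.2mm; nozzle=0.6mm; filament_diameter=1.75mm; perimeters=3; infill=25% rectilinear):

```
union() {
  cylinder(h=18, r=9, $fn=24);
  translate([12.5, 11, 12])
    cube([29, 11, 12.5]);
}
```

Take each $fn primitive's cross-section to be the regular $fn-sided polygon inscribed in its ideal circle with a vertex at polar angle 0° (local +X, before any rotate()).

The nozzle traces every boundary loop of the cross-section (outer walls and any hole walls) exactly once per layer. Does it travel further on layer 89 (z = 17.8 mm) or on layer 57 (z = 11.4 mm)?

layer 89 (z = 17.8 mm)

Layer 89 (z = 17.8): the cylinder: section is a regular 24-gon, circumradius r=9 (perimeter = 2·24·9.000·sin(180°/24) = 56.39 mm); the 29×11 cube at (12.5, 11) contributes its full rectangle (perimeter 80.00 mm); Merging all regions: the 2 present regions are separate (no shared area or edge), so areas and boundary lengths simply add and each stays a separate island — boundary = 136.39 mm. So its perimeter = 136.39 mm. Layer 57 (z = 11.4): the cylinder: section is a regular 24-gon, circumradius r=9 (perimeter = 2·24·9.000·sin(180°/24) = 56.39 mm); the cube at (12.5, 11) does not reach this height (z outside [12, 24.5]); Merging all regions: only the r=9 cylinder is present, so the union is just that shape — boundary = 56.39 mm. So its perimeter = 56.39 mm. Layer 89 is larger (136.39 vs 56.39 mm).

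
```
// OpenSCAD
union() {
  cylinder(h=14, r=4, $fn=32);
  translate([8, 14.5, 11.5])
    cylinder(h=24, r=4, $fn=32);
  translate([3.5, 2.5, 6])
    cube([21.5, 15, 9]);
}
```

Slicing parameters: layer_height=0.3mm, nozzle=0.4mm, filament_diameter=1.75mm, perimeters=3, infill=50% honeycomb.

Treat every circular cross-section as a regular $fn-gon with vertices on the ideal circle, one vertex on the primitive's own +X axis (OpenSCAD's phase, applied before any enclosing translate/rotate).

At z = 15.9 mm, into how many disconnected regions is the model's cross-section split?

At z = 15.9 mm: the cylinder does not reach this height (z outside [0, 14]); the r=4 cylinder at (8, 14.5) gives a regular 32-gon of circumradius 4 (constant along its height); the cube at (3.5, 2.5) does not reach this height (z outside [6, 15]); Combining (union): only the r=4 cylinder at (8, 14.5) is present, so the union is just that shape — 1 connected region. The result has 1 disconnected region.

1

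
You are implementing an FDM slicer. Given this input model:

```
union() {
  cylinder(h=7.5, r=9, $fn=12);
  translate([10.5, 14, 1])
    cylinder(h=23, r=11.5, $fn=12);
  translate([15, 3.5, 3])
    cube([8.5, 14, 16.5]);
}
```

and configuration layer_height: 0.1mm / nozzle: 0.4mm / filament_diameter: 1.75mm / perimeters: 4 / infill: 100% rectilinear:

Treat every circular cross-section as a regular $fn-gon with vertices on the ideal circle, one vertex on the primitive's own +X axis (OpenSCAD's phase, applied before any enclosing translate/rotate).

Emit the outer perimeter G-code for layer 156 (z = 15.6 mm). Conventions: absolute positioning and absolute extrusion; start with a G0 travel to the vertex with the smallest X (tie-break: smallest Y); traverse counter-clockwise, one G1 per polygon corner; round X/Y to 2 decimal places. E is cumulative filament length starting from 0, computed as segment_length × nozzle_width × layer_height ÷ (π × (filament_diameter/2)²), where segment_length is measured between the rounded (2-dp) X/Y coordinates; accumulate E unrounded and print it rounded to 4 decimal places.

G0 X-1.00 Y14.00 Z15.60
G1 X0.54 Y8.25 E0.0990
G1 X4.75 Y4.04 E0.1980
G1 X10.50 Y2.50 E0.2970
G1 X15.00 Y3.71 E0.3745
G1 X15.00 Y3.50 E0.3780
G1 X23.50 Y3.50 E0.5193
G1 X23.50 Y17.50 E0.7522
G1 X21.06 Y17.50 E0.7927
G1 X20.46 Y19.75 E0.8315
G1 X16.25 Y23.96 E0.9305
G1 X10.50 Y25.50 E1.0295
G1 X4.75 Y23.96 E1.1285
G1 X0.54 Y19.75 E1.2275
G1 X-1.00 Y14.00 E1.3265

At z = 15.6 mm: the cylinder is absent (z outside [0, 7.5]); the r=11.5 cylinder at (10.5, 14) gives a regular 12-gon of circumradius 11.5 (constant along its height); the 8.5×14 cube at (15, 3.5) contributes its full rectangle; Merging all regions: the regions partially overlap (shared area 73.01 mm²), so overlapping operands fuse into one piece — 1 connected region. The outline is a single polygon with 14 vertices. Extrusion per mm of travel: 0.4 × 0.1 / (π × 0.875²) = 0.016630. Accumulating E over each segment gives final E = 1.3265.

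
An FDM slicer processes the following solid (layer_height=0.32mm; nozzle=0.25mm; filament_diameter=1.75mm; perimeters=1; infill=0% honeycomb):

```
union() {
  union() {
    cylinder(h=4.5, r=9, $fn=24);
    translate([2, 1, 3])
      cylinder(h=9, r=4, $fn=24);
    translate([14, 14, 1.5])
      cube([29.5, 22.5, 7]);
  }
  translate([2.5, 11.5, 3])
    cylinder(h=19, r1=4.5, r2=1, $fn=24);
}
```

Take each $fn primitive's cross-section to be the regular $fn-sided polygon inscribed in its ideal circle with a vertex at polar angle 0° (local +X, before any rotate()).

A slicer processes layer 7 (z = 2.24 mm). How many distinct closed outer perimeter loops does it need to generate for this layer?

2

At z = 2.24 mm: the r=9 cylinder gives a regular 24-gon of circumradius 9 (constant along its height); the cylinder at (2, 1) does not reach this height (z outside [3, 12]); the 29.5×22.5 cube at (14, 14) contributes its full rectangle; Taking the union: the 2 present regions are separate (no shared area or edge), so areas and boundary lengths simply add and each stays a separate island — 2 connected regions; the cone at (2.5, 11.5) is absent (z outside [3, 22]); Combining (union): only the result so far is present, so the union is just that shape — 2 connected regions. The result has 2 disconnected regions.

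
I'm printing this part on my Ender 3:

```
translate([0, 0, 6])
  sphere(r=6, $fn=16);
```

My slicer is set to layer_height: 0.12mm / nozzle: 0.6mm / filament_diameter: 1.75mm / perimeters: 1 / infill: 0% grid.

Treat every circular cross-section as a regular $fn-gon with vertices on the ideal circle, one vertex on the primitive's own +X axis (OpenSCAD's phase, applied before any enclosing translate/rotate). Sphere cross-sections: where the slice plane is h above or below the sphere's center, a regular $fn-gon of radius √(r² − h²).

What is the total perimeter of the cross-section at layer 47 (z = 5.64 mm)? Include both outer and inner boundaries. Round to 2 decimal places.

37.39 mm

At z = 5.64 mm: the r=6 sphere contributes a regular 16-gon of circumradius √(6²−0.36²) = 5.989 (perimeter = 2·16·5.989·sin(180°/16) = 37.39 mm). Overall, the cross-section is a single solid region. Total boundary length (outer) = 37.39 mm.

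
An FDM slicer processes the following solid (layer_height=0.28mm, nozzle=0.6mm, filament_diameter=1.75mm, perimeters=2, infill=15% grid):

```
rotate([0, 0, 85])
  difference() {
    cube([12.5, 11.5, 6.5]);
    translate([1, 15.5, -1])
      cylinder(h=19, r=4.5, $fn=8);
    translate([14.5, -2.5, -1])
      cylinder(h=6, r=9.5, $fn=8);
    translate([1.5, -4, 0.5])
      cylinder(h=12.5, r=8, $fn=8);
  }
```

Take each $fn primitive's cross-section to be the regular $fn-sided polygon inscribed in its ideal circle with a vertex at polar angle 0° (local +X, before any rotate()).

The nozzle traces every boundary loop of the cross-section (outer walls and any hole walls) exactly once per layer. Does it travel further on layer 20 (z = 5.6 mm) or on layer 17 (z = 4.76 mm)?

layer 20 (z = 5.6 mm)

Layer 20 (z = 5.6): the 12.5×11.5 cube contributes its full rectangle (perimeter 48.00 mm); the cylinder at (1, 15.5): section is a regular 8-gon, circumradius r=4.5 (perimeter = 2·8·4.500·sin(180°/8) = 27.55 mm); the cylinder at (14.5, -2.5) is absent (z outside [-1, 5]); the r=8 cylinder at (1.5, -4) contributes a regular 8-gon of circumradius 8 (perimeter = 2·8·8.000·sin(180°/8) = 48.98 mm); Subtracting the remaining from the first: starting from the 12.5×11.5 cube, the r=4.5 cylinder at (1, 15.5) partially overlaps it — only the 0.59 mm² overlap (of its 57.28 mm²) is removed, clipping the outline; the r=8 cylinder at (1.5, -4) partially overlaps it — only the 22.10 mm² overlap (of its 181.02 mm²) is removed, clipping the outline — boundary = 46.41 mm; (whole slice rotated 85° about Z — lengths, areas and connectivity unchanged). So its perimeter = 46.41 mm. Layer 17 (z = 4.76): the 12.5×11.5 cube contributes its full rectangle (perimeter 48.00 mm); the r=4.5 cylinder at (1, 15.5) contributes a regular 8-gon of circumradius 4.5 (perimeter = 2·8·4.500·sin(180°/8) = 27.55 mm); the r=9.5 cylinder at (14.5, -2.5) contributes a regular 8-gon of circumradius 9.5 (perimeter = 2·8·9.500·sin(180°/8) = 58.17 mm); the r=8 cylinder at (1.5, -4) contributes a regular 8-gon of circumradius 8 (perimeter = 2·8·8.000·sin(180°/8) = 48.98 mm); After the difference (first − rest): starting from the 12.5×11.5 cube, the r=4.5 cylinder at (1, 15.5) partially overlaps it — only the 0.59 mm² overlap (of its 57.28 mm²) is removed, clipping the outline; the r=9.5 cylinder at (14.5, -2.5) partially overlaps it — only the 28.19 mm² overlap (of its 255.27 mm²) is removed, clipping the outline; the r=8 cylinder at (1.5, -4) partially overlaps it — only the 20.21 mm² overlap (of its 181.02 mm²) is removed, clipping the outline — boundary = 41.10 mm; (rotated 85° about Z; rotation is an isometry so areas/perimeters/island counts are preserved). So its perimeter = 41.10 mm. Layer 20 is larger (46.41 vs 41.10 mm).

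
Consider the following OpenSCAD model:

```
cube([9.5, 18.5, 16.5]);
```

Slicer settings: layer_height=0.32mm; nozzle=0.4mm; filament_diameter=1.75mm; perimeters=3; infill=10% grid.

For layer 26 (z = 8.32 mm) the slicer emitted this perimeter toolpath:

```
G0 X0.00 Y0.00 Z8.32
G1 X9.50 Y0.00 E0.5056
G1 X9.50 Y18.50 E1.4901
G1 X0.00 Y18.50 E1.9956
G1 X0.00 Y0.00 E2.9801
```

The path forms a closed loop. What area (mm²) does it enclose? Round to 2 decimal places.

Apply the shoelace formula to the sequence of (X, Y) vertices; enclosed area = 175.75 mm².

175.75 mm²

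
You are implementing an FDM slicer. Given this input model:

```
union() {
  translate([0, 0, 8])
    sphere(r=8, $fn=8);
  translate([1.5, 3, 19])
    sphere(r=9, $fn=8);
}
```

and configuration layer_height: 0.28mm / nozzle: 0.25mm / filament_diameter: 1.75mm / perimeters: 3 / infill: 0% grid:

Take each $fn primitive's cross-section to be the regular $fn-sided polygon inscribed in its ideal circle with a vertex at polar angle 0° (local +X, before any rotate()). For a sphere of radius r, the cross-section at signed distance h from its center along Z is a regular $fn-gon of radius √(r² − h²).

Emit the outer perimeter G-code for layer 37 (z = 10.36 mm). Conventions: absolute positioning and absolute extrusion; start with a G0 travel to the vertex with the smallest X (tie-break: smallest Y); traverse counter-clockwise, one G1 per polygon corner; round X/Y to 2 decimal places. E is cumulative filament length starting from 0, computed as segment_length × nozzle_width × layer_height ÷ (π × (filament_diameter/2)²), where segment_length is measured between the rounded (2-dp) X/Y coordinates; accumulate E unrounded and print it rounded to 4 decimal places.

G0 X-7.64 Y0.00 Z10.36
G1 X-5.41 Y-5.41 E0.1703
G1 X0.00 Y-7.64 E0.3406
G1 X5.41 Y-5.41 E0.5109
G1 X7.64 Y0.00 E0.6812
G1 X5.41 Y5.41 E0.8515
G1 X0.00 Y7.64 E1.0218
G1 X-5.41 Y5.41 E1.1921
G1 X-7.64 Y0.00 E1.3624

At z = 10.36 mm: the r=8 sphere contributes a regular 8-gon of circumradius √(8²−2.36²) = 7.644; the r=9 sphere at (1.5, 3) slices to a regular 8-gon of circumradius 2.520 (√(r²−h²) with h=8.64 from center); Taking the union: the r=9 sphere at (1.5, 3) lies entirely inside the r=8 sphere, so the union is just the r=8 sphere — 1 connected region. The outline is a single polygon with 8 vertices. Extrusion per mm of travel: 0.25 × 0.28 / (π × 0.875²) = 0.029103. Accumulating E over each segment gives final E = 1.3624.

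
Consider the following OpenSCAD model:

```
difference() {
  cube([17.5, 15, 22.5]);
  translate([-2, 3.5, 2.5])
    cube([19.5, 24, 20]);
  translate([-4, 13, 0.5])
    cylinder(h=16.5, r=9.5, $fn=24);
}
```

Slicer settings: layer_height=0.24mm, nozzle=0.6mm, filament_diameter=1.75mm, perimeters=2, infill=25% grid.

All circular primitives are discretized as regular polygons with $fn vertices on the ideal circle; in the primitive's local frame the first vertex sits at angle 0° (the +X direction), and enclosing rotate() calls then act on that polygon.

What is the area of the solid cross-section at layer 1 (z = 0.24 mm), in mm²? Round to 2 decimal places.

At z = 0.24 mm: the cube (footprint 17.5×15) is included at this height (area 262.50 mm²); the cube at (-2, 3.5) is absent (z outside [2.5, 22.5]); the cylinder at (-4, 13) is not intersected at this z (z outside [0.5, 17]); After the difference (first − rest): none of the subtracted shapes is present at this height, so the 17.5×15 cube is unchanged — area = 262.50 mm². Overall, the cross-section is a single solid region. Net area = 262.50 mm².

262.50 mm²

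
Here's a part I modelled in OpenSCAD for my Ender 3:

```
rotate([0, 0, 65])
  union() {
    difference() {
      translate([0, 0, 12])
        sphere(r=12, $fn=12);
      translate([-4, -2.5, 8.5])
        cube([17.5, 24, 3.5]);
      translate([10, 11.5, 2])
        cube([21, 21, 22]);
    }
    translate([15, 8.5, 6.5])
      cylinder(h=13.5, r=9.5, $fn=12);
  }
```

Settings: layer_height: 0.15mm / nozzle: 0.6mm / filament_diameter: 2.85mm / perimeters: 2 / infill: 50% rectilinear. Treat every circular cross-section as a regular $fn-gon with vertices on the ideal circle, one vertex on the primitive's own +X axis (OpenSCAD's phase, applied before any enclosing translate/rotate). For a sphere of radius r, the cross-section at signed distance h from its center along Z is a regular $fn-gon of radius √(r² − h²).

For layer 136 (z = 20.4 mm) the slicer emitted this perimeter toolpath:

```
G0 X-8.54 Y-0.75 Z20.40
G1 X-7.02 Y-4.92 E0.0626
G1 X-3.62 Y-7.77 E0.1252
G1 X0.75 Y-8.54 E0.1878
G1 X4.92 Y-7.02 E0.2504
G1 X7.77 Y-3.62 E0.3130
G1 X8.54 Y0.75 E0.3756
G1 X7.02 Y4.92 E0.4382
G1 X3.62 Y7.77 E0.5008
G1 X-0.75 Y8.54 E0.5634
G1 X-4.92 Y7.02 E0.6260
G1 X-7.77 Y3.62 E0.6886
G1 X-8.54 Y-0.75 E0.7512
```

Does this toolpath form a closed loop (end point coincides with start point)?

yes

Start point (G0): (-8.54, -0.75). End point (last G1): the path returns to the start — closed.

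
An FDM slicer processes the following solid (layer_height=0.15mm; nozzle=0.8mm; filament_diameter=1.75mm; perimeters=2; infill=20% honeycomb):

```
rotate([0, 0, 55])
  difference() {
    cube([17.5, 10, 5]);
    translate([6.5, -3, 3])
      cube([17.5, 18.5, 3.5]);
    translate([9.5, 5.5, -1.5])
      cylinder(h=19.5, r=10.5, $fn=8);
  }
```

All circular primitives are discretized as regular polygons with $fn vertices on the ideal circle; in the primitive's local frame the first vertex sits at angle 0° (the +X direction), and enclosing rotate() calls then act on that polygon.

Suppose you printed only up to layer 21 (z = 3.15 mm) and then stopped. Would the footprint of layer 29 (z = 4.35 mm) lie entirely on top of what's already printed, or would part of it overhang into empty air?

Compare the two slices. At z = 3.15: the cube is present — its section is the full 17.5×10 rectangle (area 175.00 mm²); the cube at (6.5, -3) (footprint 17.5×18.5) is included at this height (area 323.75 mm²); the r=10.5 cylinder at (9.5, 5.5) contributes a regular 8-gon of circumradius 10.5 (area = (8/2)·10.500²·sin(360°/8) = 311.83 mm²); Taking the first minus the rest: starting from the 17.5×10 cube (175.00 mm²), the 17.5×18.5 cube at (6.5, -3) partially overlaps it — only the 110.00 mm² overlap (of its 323.75 mm²) is removed, clipping the outline; the r=10.5 cylinder at (9.5, 5.5) partially overlaps it — only the 62.13 mm² overlap (of its 311.83 mm²) is removed, clipping the outline — area = 2.87 mm²; (rotated 55° about Z; rotation is an isometry so areas/perimeters/island counts are preserved). At z = 4.35: the cube (footprint 17.5×10) is included at this height (area 175.00 mm²); the 17.5×18.5 cube at (6.5, -3) contributes its full rectangle (area 323.75 mm²); the cylinder at (9.5, 5.5): section is a regular 8-gon, circumradius r=10.5 (area = (8/2)·10.500²·sin(360°/8) = 311.83 mm²); Subtracting the remaining from the first: starting from the 17.5×10 cube (175.00 mm²), the 17.5×18.5 cube at (6.5, -3) partially overlaps it — only the 110.00 mm² overlap (of its 323.75 mm²) is removed, clipping the outline; the r=10.5 cylinder at (9.5, 5.5) partially overlaps it — only the 62.13 mm² overlap (of its 311.83 mm²) is removed, clipping the outline — area = 2.87 mm²; (whole slice rotated 55° about Z — lengths, areas and connectivity unchanged). Checking containment: the cross-section at z = 4.35 is a subset of the cross-section at z = 3.15.

entirely on top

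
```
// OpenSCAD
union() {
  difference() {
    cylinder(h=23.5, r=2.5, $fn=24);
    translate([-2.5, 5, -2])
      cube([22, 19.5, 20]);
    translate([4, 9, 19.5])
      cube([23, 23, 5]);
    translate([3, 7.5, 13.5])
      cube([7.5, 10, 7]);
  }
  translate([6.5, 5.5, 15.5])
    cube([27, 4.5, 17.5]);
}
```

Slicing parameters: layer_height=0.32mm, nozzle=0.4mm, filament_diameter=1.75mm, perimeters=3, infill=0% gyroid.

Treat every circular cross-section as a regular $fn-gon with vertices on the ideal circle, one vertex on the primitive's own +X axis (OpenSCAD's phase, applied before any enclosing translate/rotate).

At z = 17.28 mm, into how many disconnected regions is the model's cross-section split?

At z = 17.28 mm: the r=2.5 cylinder contributes a regular 24-gon of circumradius 2.5; the cube at (-2.5, 5) (footprint 22×19.5) is included at this height; the cube at (4, 9) is absent (z outside [19.5, 24.5]); the 7.5×10 cube at (3, 7.5) contributes its full rectangle; Taking the first minus the rest: starting from the r=2.5 cylinder, the 22×19.5 cube at (-2.5, 5) misses the remaining region (no effect); the 7.5×10 cube at (3, 7.5) misses the remaining region (no effect) — 1 connected region; the cube at (6.5, 5.5) is present — its section is the full 27×4.5 rectangle; Taking the union: the 2 present regions are separate (no shared area or edge), so areas and boundary lengths simply add and each stays a separate island — 2 connected regions. The result has 2 disconnected regions.

2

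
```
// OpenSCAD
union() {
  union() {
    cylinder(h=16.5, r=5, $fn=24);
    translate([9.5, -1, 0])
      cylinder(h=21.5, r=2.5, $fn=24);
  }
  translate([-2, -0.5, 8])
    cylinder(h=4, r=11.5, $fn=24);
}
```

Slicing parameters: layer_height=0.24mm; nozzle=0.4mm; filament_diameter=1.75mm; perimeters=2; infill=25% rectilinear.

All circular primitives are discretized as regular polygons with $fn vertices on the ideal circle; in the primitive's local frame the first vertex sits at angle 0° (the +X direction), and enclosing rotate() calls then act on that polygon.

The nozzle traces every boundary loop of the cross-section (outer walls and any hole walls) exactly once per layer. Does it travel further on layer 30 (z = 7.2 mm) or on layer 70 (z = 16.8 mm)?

Layer 30 (z = 7.2): the r=5 cylinder contributes a regular 24-gon of circumradius 5 (perimeter = 2·24·5.000·sin(180°/24) = 31.33 mm); the r=2.5 cylinder at (9.5, -1) contributes a regular 24-gon of circumradius 2.5 (perimeter = 2·24·2.500·sin(180°/24) = 15.66 mm); Merging all regions: the 2 present regions are separate (no shared area or edge), so areas and boundary lengths simply add and each stays a separate island — boundary = 46.99 mm; the cylinder at (-2, -0.5) does not reach this height (z outside [8, 12]); Taking the union: only the result so far is present, so the union is just that shape — boundary = 46.99 mm. So its perimeter = 46.99 mm. Layer 70 (z = 16.8): the cylinder is absent (z outside [0, 16.5]); the cylinder at (9.5, -1): section is a regular 24-gon, circumradius r=2.5 (perimeter = 2·24·2.500·sin(180°/24) = 15.66 mm); Taking the union: only the r=2.5 cylinder at (9.5, -1) is present, so the union is just that shape — boundary = 15.66 mm; the cylinder at (-2, -0.5) is absent (z outside [8, 12]); Merging all regions: only the result so far is present, so the union is just that shape — boundary = 15.66 mm. So its perimeter = 15.66 mm. Layer 30 is larger (46.99 vs 15.66 mm).

layer 30 (z = 7.2 mm)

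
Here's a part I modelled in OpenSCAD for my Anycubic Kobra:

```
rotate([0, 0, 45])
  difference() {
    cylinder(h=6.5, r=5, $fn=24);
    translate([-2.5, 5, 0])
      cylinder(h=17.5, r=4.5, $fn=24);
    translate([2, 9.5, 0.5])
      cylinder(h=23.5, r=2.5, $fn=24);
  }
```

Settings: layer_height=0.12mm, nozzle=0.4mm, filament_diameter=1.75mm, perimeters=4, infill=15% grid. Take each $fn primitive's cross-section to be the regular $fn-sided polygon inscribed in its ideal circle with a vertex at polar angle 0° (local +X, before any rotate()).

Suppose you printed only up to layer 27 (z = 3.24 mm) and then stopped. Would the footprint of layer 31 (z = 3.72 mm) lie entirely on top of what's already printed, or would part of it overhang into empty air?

entirely on top

Compare the two slices. At z = 3.24: the r=5 cylinder gives a regular 24-gon of circumradius 5 (constant along its height) (area = (24/2)·5.000²·sin(360°/24) = 77.65 mm²); the r=4.5 cylinder at (-2.5, 5) gives a regular 24-gon of circumradius 4.5 (constant along its height) (area = (24/2)·4.500²·sin(360°/24) = 62.89 mm²); the r=2.5 cylinder at (2, 9.5) contributes a regular 24-gon of circumradius 2.5 (area = (24/2)·2.500²·sin(360°/24) = 19.41 mm²); Taking the first minus the rest: starting from the r=5 cylinder (77.65 mm²), the r=4.5 cylinder at (-2.5, 5) partially overlaps it — only the 20.49 mm² overlap (of its 62.89 mm²) is removed, clipping the outline; the r=2.5 cylinder at (2, 9.5) misses the remaining region (no effect) — area = 57.16 mm²; (rotated 45° about Z; rotation is an isometry so areas/perimeters/island counts are preserved). At z = 3.72: the cylinder: section is a regular 24-gon, circumradius r=5 (area = (24/2)·5.000²·sin(360°/24) = 77.65 mm²); the cylinder at (-2.5, 5): section is a regular 24-gon, circumradius r=4.5 (area = (24/2)·4.500²·sin(360°/24) = 62.89 mm²); the r=2.5 cylinder at (2, 9.5) gives a regular 24-gon of circumradius 2.5 (constant along its height) (area = (24/2)·2.500²·sin(360°/24) = 19.41 mm²); After the difference (first − rest): starting from the r=5 cylinder (77.65 mm²), the r=4.5 cylinder at (-2.5, 5) partially overlaps it — only the 20.49 mm² overlap (of its 62.89 mm²) is removed, clipping the outline; the r=2.5 cylinder at (2, 9.5) misses the remaining region (no effect) — area = 57.16 mm²; (whole slice rotated 45° about Z — lengths, areas and connectivity unchanged). Checking containment: the cross-section at z = 3.72 is a subset of the cross-section at z = 3.24.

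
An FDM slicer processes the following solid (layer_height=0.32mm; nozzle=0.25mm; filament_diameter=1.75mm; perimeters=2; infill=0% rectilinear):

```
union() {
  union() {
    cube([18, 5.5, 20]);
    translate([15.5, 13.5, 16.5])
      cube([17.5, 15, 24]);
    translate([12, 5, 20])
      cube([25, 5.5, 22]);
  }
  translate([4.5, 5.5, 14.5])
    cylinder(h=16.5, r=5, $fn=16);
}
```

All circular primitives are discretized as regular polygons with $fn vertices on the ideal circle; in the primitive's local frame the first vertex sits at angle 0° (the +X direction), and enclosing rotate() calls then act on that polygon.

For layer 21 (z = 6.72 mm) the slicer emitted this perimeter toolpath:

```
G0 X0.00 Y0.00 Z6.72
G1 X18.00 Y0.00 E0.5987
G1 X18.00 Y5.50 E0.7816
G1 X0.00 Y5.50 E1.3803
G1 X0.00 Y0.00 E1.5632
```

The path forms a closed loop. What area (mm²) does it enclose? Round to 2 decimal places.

Apply the shoelace formula to the sequence of (X, Y) vertices; enclosed area = 99.00 mm².

99.00 mm²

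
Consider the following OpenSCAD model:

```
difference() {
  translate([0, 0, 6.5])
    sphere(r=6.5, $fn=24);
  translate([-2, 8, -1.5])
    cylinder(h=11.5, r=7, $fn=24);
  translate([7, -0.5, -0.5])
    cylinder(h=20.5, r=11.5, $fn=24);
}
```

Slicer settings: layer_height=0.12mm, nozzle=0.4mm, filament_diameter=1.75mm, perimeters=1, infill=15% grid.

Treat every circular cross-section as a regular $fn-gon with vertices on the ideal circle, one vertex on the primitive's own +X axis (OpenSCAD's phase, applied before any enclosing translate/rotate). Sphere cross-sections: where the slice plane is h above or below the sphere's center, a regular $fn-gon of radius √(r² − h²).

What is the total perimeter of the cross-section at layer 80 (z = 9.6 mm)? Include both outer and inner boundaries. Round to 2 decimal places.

13.65 mm

At z = 9.6 mm: the r=6.5 sphere contributes a regular 24-gon of circumradius √(6.5²−3.1²) = 5.713 (perimeter = 2·24·5.713·sin(180°/24) = 35.79 mm); the cylinder at (-2, 8): section is a regular 24-gon, circumradius r=7 (perimeter = 2·24·7.000·sin(180°/24) = 43.86 mm); the r=11.5 cylinder at (7, -0.5) gives a regular 24-gon of circumradius 11.5 (constant along its height) (perimeter = 2·24·11.500·sin(180°/24) = 72.05 mm); After the difference (first − rest): starting from the r=6.5 sphere, the r=7 cylinder at (-2, 8) partially overlaps it — only the 28.95 mm² overlap (of its 152.19 mm²) is removed, clipping the outline; the r=11.5 cylinder at (7, -0.5) partially overlaps it — only the 66.76 mm² overlap (of its 410.75 mm²) is removed, clipping the outline — boundary = 13.65 mm. Overall, the cross-section is a single solid region. Total boundary length (outer) = 13.65 mm.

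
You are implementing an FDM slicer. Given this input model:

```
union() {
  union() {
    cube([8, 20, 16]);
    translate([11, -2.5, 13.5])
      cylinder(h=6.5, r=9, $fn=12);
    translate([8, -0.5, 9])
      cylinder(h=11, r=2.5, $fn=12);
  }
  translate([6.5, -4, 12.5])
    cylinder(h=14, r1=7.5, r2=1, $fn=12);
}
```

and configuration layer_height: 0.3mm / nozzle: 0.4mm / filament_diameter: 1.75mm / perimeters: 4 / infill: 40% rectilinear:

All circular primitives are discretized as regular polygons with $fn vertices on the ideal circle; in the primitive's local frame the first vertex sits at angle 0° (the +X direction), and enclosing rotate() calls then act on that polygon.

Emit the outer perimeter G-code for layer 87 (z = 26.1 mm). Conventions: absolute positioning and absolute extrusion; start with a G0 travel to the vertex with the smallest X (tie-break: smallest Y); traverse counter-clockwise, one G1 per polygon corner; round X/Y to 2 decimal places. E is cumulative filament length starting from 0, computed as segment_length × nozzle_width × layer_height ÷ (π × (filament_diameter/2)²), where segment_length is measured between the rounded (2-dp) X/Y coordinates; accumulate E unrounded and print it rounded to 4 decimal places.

G0 X5.31 Y-4.00 Z26.10
G1 X5.47 Y-4.59 E0.0305
G1 X5.91 Y-5.03 E0.0615
G1 X6.50 Y-5.19 E0.0920
G1 X7.09 Y-5.03 E0.1225
G1 X7.53 Y-4.59 E0.1536
G1 X7.69 Y-4.00 E0.1841
G1 X7.53 Y-3.41 E0.2146
G1 X7.09 Y-2.97 E0.2456
G1 X6.50 Y-2.81 E0.2761
G1 X5.91 Y-2.97 E0.3066
G1 X5.47 Y-3.41 E0.3377
G1 X5.31 Y-4.00 E0.3682

At z = 26.1 mm: the cube is absent (z outside [0, 16]); the cylinder at (11, -2.5) is not intersected at this z (z outside [13.5, 20]); the cylinder at (8, -0.5) is absent (z outside [9, 20]); Merging all regions: nothing is present at this height; the cone at (6.5, -4) contributes a regular 12-gon of circumradius 1.186 (interpolated between r1=7.5 and r2=1 at t=0.971); Taking the union: only the cone at (6.5, -4) is present, so the union is just that shape — 1 connected region. The outline is a single polygon with 12 vertices. Extrusion per mm of travel: 0.4 × 0.3 / (π × 0.875²) = 0.049890. Accumulating E over each segment gives final E = 0.3682.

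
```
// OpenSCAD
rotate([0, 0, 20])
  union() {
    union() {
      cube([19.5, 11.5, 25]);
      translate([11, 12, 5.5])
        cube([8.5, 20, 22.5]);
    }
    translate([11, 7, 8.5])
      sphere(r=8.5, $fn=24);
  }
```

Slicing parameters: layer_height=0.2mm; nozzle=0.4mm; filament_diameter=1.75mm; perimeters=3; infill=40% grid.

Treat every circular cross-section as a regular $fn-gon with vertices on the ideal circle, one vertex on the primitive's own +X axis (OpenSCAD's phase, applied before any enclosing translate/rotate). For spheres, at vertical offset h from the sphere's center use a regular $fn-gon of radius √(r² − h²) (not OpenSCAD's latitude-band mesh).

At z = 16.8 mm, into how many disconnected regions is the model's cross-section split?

At z = 16.8 mm: the cube (footprint 19.5×11.5) is included at this height; the cube at (11, 12) is present — its section is the full 8.5×20 rectangle; Merging all regions: the 2 present regions are separate (no shared area or edge), so areas and boundary lengths simply add and each stays a separate island — 2 connected regions; the r=8.5 sphere at (11, 7) slices to a regular 24-gon of circumradius 1.833 (√(r²−h²) with h=8.3 from center); Taking the union: the r=8.5 sphere at (11, 7) lies entirely inside that combined region, so the union is just that combined region — 2 connected regions; (rotated 20° about Z; rotation is an isometry so areas/perimeters/island counts are preserved). The result has 2 disconnected regions.

2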